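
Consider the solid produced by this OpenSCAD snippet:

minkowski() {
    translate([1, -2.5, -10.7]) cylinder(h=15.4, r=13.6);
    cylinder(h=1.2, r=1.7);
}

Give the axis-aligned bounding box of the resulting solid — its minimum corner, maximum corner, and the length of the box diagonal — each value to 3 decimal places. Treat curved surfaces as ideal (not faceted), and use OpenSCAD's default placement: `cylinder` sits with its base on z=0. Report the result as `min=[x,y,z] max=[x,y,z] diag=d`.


A = translate([1, -2.5, -10.7]) cylinder(h=15.4, r=13.6) → bbox [-12.6,-16.1,-10.7] .. [14.6,11.1,4.7]
B = cylinder(h=1.2, r=1.7) → bbox [-1.7,-1.7,0] .. [1.7,1.7,1.2]
lo = A.lo+B.lo = [-12.6-1.7, -16.1-1.7, -10.7+0] = [-14.300,-17.800,-10.700]
hi = A.hi+B.hi = [14.6+1.7, 11.1+1.7, 4.7+1.2] = [16.300,12.800,5.900]
diag = √(30.6²+30.6²+16.6²) = √2148.28 = 46.350

min=[-14.300,-17.800,-10.700] max=[16.300,12.800,5.900] diag=46.350


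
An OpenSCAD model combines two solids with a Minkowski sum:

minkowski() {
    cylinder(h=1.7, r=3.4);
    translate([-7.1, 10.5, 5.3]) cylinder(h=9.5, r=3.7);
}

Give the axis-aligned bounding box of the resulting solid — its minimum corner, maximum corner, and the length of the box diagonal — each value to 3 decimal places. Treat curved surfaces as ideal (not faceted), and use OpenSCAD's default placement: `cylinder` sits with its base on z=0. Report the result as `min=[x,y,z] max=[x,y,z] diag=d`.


min=[-14.200,3.400,5.300] max=[0.000,17.600,16.500] diag=22.994

A = translate([-7.1, 10.5, 5.3]) cylinder(h=9.5, r=3.7) → bbox [-10.8,6.8,5.3] .. [-3.4,14.2,14.8]
B = cylinder(h=1.7, r=3.4) → bbox [-3.4,-3.4,0] .. [3.4,3.4,1.7]
lo = A.lo+B.lo = [-10.8-3.4, 6.8-3.4, 5.3+0] = [-14.200,3.400,5.300]
hi = A.hi+B.hi = [-3.4+3.4, 14.2+3.4, 14.8+1.7] = [0.000,17.600,16.500]
diag = √(14.2²+14.2²+11.2²) = √528.72 = 22.994


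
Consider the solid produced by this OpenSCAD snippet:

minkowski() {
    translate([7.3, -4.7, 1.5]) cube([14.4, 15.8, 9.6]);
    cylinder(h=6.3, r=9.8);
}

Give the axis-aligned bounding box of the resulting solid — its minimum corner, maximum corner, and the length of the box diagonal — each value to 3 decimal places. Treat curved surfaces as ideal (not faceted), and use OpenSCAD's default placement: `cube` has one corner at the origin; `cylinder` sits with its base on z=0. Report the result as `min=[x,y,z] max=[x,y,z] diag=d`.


min=[-2.500,-14.500,1.500] max=[31.500,20.900,17.400] diag=51.594

A = translate([7.3, -4.7, 1.5]) cube([14.4, 15.8, 9.6]) → bbox [7.3,-4.7,1.5] .. [21.7,11.1,11.1]
B = cylinder(h=6.3, r=9.8) → bbox [-9.8,-9.8,0] .. [9.8,9.8,6.3]
lo = A.lo+B.lo = [7.3-9.8, -4.7-9.8, 1.5+0] = [-2.500,-14.500,1.500]
hi = A.hi+B.hi = [21.7+9.8, 11.1+9.8, 11.1+6.3] = [31.500,20.900,17.400]
diag = √(34²+35.4²+15.9²) = √2661.97 = 51.594


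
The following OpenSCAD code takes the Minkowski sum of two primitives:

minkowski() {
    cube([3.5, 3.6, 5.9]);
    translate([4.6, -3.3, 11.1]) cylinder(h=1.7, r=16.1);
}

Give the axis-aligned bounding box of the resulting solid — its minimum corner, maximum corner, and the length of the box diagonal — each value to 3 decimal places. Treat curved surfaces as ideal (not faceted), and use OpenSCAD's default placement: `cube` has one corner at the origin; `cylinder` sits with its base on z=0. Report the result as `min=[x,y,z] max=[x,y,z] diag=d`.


A = translate([4.6, -3.3, 11.1]) cylinder(h=1.7, r=16.1) → bbox [-11.5,-19.4,11.1] .. [20.7,12.8,12.8]
B = cube([3.5, 3.6, 5.9]) → bbox [0,0,0] .. [3.5,3.6,5.9]
lo = A.lo+B.lo = [-11.5+0, -19.4+0, 11.1+0] = [-11.500,-19.400,11.100]
hi = A.hi+B.hi = [20.7+3.5, 12.8+3.6, 12.8+5.9] = [24.200,16.400,18.700]
diag = √(35.7²+35.8²+7.6²) = √2613.89 = 51.126

min=[-11.500,-19.400,11.100] max=[24.200,16.400,18.700] diag=51.126


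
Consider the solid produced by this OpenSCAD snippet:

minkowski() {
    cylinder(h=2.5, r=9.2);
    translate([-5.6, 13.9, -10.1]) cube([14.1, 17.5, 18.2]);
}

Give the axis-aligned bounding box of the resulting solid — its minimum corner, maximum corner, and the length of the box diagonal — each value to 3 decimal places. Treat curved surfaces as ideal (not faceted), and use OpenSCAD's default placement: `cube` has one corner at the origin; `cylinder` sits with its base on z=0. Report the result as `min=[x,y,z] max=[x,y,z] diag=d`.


A = translate([-5.6, 13.9, -10.1]) cube([14.1, 17.5, 18.2]) → bbox [-5.6,13.9,-10.1] .. [8.5,31.4,8.1]
B = cylinder(h=2.5, r=9.2) → bbox [-9.2,-9.2,0] .. [9.2,9.2,2.5]
lo = A.lo+B.lo = [-5.6-9.2, 13.9-9.2, -10.1+0] = [-14.800,4.700,-10.100]
hi = A.hi+B.hi = [8.5+9.2, 31.4+9.2, 8.1+2.5] = [17.700,40.600,10.600]
diag = √(32.5²+35.9²+20.7²) = √2773.55 = 52.665

min=[-14.800,4.700,-10.100] max=[17.700,40.600,10.600] diag=52.665


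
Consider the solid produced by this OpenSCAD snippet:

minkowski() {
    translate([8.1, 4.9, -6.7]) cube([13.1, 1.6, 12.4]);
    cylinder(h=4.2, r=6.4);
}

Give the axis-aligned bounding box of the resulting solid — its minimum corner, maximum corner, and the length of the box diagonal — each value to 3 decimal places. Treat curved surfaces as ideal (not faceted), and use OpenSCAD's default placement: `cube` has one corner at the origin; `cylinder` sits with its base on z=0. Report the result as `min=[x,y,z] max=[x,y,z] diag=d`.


A = translate([8.1, 4.9, -6.7]) cube([13.1, 1.6, 12.4]) → bbox [8.1,4.9,-6.7] .. [21.2,6.5,5.7]
B = cylinder(h=4.2, r=6.4) → bbox [-6.4,-6.4,0] .. [6.4,6.4,4.2]
lo = A.lo+B.lo = [8.1-6.4, 4.9-6.4, -6.7+0] = [1.700,-1.500,-6.700]
hi = A.hi+B.hi = [21.2+6.4, 6.5+6.4, 5.7+4.2] = [27.600,12.900,9.900]
diag = √(25.9²+14.4²+16.6²) = √1153.73 = 33.967

min=[1.700,-1.500,-6.700] max=[27.600,12.900,9.900] diag=33.967


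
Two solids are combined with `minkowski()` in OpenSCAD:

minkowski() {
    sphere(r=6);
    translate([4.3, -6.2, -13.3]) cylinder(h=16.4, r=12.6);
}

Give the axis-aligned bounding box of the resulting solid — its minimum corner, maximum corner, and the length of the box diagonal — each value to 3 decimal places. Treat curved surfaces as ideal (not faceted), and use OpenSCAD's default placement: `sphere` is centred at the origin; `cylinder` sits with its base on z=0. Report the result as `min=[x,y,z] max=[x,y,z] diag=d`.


min=[-14.300,-24.800,-19.300] max=[22.900,12.400,9.100] diag=59.785

A = translate([4.3, -6.2, -13.3]) cylinder(h=16.4, r=12.6) → bbox [-8.3,-18.8,-13.3] .. [16.9,6.4,3.1]
B = sphere(r=6) → bbox [-6,-6,-6] .. [6,6,6]
lo = A.lo+B.lo = [-8.3-6, -18.8-6, -13.3-6] = [-14.300,-24.800,-19.300]
hi = A.hi+B.hi = [16.9+6, 6.4+6, 3.1+6] = [22.900,12.400,9.100]
diag = √(37.2²+37.2²+28.4²) = √3574.24 = 59.785


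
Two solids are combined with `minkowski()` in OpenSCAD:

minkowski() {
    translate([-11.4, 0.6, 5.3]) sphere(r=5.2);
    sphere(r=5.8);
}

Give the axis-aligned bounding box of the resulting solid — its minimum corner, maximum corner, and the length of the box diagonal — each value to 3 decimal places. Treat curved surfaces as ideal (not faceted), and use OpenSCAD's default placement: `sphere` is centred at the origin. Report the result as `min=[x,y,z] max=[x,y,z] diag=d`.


A = translate([-11.4, 0.6, 5.3]) sphere(r=5.2) → bbox [-16.6,-4.6,0.1] .. [-6.2,5.8,10.5]
B = sphere(r=5.8) → bbox [-5.8,-5.8,-5.8] .. [5.8,5.8,5.8]
lo = A.lo+B.lo = [-16.6-5.8, -4.6-5.8, 0.1-5.8] = [-22.400,-10.400,-5.700]
hi = A.hi+B.hi = [-6.2+5.8, 5.8+5.8, 10.5+5.8] = [-0.400,11.600,16.300]
diag = √(22²+22²+22²) = √1452 = 38.105

min=[-22.400,-10.400,-5.700] max=[-0.400,11.600,16.300] diag=38.105


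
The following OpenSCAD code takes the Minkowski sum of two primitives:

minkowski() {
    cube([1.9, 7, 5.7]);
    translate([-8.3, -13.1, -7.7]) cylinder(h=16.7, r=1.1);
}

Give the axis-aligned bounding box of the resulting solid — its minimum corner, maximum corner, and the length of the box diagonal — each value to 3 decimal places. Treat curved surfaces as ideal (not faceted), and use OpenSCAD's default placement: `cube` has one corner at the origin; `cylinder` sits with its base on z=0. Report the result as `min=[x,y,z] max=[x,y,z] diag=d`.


A = translate([-8.3, -13.1, -7.7]) cylinder(h=16.7, r=1.1) → bbox [-9.4,-14.2,-7.7] .. [-7.2,-12,9]
B = cube([1.9, 7, 5.7]) → bbox [0,0,0] .. [1.9,7,5.7]
lo = A.lo+B.lo = [-9.4+0, -14.2+0, -7.7+0] = [-9.400,-14.200,-7.700]
hi = A.hi+B.hi = [-7.2+1.9, -12+7, 9+5.7] = [-5.300,-5.000,14.700]
diag = √(4.1²+9.2²+22.4²) = √603.21 = 24.560

min=[-9.400,-14.200,-7.700] max=[-5.300,-5.000,14.700] diag=24.560


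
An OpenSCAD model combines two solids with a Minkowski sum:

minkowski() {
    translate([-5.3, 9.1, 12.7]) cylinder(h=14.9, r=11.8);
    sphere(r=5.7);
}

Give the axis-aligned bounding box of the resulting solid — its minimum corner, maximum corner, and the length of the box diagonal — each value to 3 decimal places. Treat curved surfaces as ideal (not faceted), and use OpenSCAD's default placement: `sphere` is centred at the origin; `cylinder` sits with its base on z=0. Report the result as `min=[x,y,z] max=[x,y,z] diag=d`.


A = translate([-5.3, 9.1, 12.7]) cylinder(h=14.9, r=11.8) → bbox [-17.1,-2.7,12.7] .. [6.5,20.9,27.6]
B = sphere(r=5.7) → bbox [-5.7,-5.7,-5.7] .. [5.7,5.7,5.7]
lo = A.lo+B.lo = [-17.1-5.7, -2.7-5.7, 12.7-5.7] = [-22.800,-8.400,7.000]
hi = A.hi+B.hi = [6.5+5.7, 20.9+5.7, 27.6+5.7] = [12.200,26.600,33.300]
diag = √(35²+35²+26.3²) = √3141.69 = 56.051

min=[-22.800,-8.400,7.000] max=[12.200,26.600,33.300] diag=56.051


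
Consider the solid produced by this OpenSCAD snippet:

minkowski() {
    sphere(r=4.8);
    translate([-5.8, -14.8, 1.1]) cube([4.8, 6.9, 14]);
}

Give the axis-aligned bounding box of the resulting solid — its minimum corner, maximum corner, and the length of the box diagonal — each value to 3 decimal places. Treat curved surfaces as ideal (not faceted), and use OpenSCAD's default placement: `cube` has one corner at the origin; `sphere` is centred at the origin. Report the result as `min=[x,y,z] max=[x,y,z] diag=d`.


A = translate([-5.8, -14.8, 1.1]) cube([4.8, 6.9, 14]) → bbox [-5.8,-14.8,1.1] .. [-1,-7.9,15.1]
B = sphere(r=4.8) → bbox [-4.8,-4.8,-4.8] .. [4.8,4.8,4.8]
lo = A.lo+B.lo = [-5.8-4.8, -14.8-4.8, 1.1-4.8] = [-10.600,-19.600,-3.700]
hi = A.hi+B.hi = [-1+4.8, -7.9+4.8, 15.1+4.8] = [3.800,-3.100,19.900]
diag = √(14.4²+16.5²+23.6²) = √1036.57 = 32.196

min=[-10.600,-19.600,-3.700] max=[3.800,-3.100,19.900] diag=32.196


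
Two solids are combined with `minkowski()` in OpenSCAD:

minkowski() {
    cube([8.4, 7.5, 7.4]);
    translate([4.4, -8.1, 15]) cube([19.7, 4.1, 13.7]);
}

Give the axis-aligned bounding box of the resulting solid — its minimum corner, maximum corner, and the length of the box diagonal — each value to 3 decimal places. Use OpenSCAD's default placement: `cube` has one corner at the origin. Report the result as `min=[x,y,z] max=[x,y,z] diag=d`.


A = translate([4.4, -8.1, 15]) cube([19.7, 4.1, 13.7]) → bbox [4.4,-8.1,15] .. [24.1,-4,28.7]
B = cube([8.4, 7.5, 7.4]) → bbox [0,0,0] .. [8.4,7.5,7.4]
lo = A.lo+B.lo = [4.4+0, -8.1+0, 15+0] = [4.400,-8.100,15.000]
hi = A.hi+B.hi = [24.1+8.4, -4+7.5, 28.7+7.4] = [32.500,3.500,36.100]
diag = √(28.1²+11.6²+21.1²) = √1369.38 = 37.005

min=[4.400,-8.100,15.000] max=[32.500,3.500,36.100] diag=37.005


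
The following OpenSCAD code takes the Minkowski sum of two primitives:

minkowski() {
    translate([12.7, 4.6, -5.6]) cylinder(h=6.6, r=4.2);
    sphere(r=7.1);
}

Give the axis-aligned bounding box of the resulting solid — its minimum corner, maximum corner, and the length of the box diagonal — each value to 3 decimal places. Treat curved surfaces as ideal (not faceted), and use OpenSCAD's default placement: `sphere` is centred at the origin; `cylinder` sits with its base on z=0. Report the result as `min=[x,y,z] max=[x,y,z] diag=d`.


min=[1.400,-6.700,-12.700] max=[24.000,15.900,8.100] diag=38.133

A = translate([12.7, 4.6, -5.6]) cylinder(h=6.6, r=4.2) → bbox [8.5,0.4,-5.6] .. [16.9,8.8,1]
B = sphere(r=7.1) → bbox [-7.1,-7.1,-7.1] .. [7.1,7.1,7.1]
lo = A.lo+B.lo = [8.5-7.1, 0.4-7.1, -5.6-7.1] = [1.400,-6.700,-12.700]
hi = A.hi+B.hi = [16.9+7.1, 8.8+7.1, 1+7.1] = [24.000,15.900,8.100]
diag = √(22.6²+22.6²+20.8²) = √1454.16 = 38.133


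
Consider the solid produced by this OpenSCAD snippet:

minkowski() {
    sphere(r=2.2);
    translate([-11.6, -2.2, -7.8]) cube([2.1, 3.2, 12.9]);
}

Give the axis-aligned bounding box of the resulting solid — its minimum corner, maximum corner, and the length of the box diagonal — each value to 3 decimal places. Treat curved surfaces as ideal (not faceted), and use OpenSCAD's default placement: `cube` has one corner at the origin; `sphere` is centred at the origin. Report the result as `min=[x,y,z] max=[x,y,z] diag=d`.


min=[-13.800,-4.400,-10.000] max=[-7.300,3.200,7.300] diag=19.982

A = translate([-11.6, -2.2, -7.8]) cube([2.1, 3.2, 12.9]) → bbox [-11.6,-2.2,-7.8] .. [-9.5,1,5.1]
B = sphere(r=2.2) → bbox [-2.2,-2.2,-2.2] .. [2.2,2.2,2.2]
lo = A.lo+B.lo = [-11.6-2.2, -2.2-2.2, -7.8-2.2] = [-13.800,-4.400,-10.000]
hi = A.hi+B.hi = [-9.5+2.2, 1+2.2, 5.1+2.2] = [-7.300,3.200,7.300]
diag = √(6.5²+7.6²+17.3²) = √399.3 = 19.982


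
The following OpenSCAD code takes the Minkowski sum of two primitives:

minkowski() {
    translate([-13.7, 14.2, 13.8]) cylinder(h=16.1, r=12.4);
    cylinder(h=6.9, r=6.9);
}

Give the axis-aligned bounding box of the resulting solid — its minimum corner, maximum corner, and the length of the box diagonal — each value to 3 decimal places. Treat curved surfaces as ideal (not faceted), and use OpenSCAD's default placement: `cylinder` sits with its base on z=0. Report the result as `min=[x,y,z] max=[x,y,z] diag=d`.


min=[-33.000,-5.100,13.800] max=[5.600,33.500,36.800] diag=59.236

A = translate([-13.7, 14.2, 13.8]) cylinder(h=16.1, r=12.4) → bbox [-26.1,1.8,13.8] .. [-1.3,26.6,29.9]
B = cylinder(h=6.9, r=6.9) → bbox [-6.9,-6.9,0] .. [6.9,6.9,6.9]
lo = A.lo+B.lo = [-26.1-6.9, 1.8-6.9, 13.8+0] = [-33.000,-5.100,13.800]
hi = A.hi+B.hi = [-1.3+6.9, 26.6+6.9, 29.9+6.9] = [5.600,33.500,36.800]
diag = √(38.6²+38.6²+23²) = √3508.92 = 59.236


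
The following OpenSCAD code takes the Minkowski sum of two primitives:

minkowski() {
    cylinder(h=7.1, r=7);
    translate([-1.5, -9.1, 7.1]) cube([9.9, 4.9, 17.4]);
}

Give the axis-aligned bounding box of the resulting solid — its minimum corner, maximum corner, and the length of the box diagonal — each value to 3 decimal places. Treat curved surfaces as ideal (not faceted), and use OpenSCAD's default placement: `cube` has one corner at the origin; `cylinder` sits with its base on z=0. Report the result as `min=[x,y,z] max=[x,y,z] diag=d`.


min=[-8.500,-16.100,7.100] max=[15.400,2.800,31.600] diag=39.098

A = translate([-1.5, -9.1, 7.1]) cube([9.9, 4.9, 17.4]) → bbox [-1.5,-9.1,7.1] .. [8.4,-4.2,24.5]
B = cylinder(h=7.1, r=7) → bbox [-7,-7,0] .. [7,7,7.1]
lo = A.lo+B.lo = [-1.5-7, -9.1-7, 7.1+0] = [-8.500,-16.100,7.100]
hi = A.hi+B.hi = [8.4+7, -4.2+7, 24.5+7.1] = [15.400,2.800,31.600]
diag = √(23.9²+18.9²+24.5²) = √1528.67 = 39.098


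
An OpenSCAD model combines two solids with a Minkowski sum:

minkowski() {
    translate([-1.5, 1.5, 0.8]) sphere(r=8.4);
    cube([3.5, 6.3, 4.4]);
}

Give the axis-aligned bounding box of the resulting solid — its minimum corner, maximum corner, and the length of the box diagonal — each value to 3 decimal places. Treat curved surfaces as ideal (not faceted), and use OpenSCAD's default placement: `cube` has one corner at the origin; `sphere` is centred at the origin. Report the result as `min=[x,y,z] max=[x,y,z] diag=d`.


min=[-9.900,-6.900,-7.600] max=[10.400,16.200,13.600] diag=37.352

A = translate([-1.5, 1.5, 0.8]) sphere(r=8.4) → bbox [-9.9,-6.9,-7.6] .. [6.9,9.9,9.2]
B = cube([3.5, 6.3, 4.4]) → bbox [0,0,0] .. [3.5,6.3,4.4]
lo = A.lo+B.lo = [-9.9+0, -6.9+0, -7.6+0] = [-9.900,-6.900,-7.600]
hi = A.hi+B.hi = [6.9+3.5, 9.9+6.3, 9.2+4.4] = [10.400,16.200,13.600]
diag = √(20.3²+23.1²+21.2²) = √1395.14 = 37.352


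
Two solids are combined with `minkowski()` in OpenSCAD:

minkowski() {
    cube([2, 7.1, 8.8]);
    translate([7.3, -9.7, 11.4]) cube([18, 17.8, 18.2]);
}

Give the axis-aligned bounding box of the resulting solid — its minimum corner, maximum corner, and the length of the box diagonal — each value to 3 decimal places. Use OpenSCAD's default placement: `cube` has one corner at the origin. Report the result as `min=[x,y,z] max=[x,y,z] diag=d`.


A = translate([7.3, -9.7, 11.4]) cube([18, 17.8, 18.2]) → bbox [7.3,-9.7,11.4] .. [25.3,8.1,29.6]
B = cube([2, 7.1, 8.8]) → bbox [0,0,0] .. [2,7.1,8.8]
lo = A.lo+B.lo = [7.3+0, -9.7+0, 11.4+0] = [7.300,-9.700,11.400]
hi = A.hi+B.hi = [25.3+2, 8.1+7.1, 29.6+8.8] = [27.300,15.200,38.400]
diag = √(20²+24.9²+27²) = √1749.01 = 41.821

min=[7.300,-9.700,11.400] max=[27.300,15.200,38.400] diag=41.821


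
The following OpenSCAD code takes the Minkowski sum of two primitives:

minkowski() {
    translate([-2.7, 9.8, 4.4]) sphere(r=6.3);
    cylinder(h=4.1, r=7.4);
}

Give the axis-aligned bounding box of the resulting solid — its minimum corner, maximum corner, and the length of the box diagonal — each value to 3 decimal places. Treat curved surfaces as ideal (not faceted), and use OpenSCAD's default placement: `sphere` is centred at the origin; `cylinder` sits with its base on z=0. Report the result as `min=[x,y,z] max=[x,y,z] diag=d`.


min=[-16.400,-3.900,-1.900] max=[11.000,23.500,14.800] diag=42.195

A = translate([-2.7, 9.8, 4.4]) sphere(r=6.3) → bbox [-9,3.5,-1.9] .. [3.6,16.1,10.7]
B = cylinder(h=4.1, r=7.4) → bbox [-7.4,-7.4,0] .. [7.4,7.4,4.1]
lo = A.lo+B.lo = [-9-7.4, 3.5-7.4, -1.9+0] = [-16.400,-3.900,-1.900]
hi = A.hi+B.hi = [3.6+7.4, 16.1+7.4, 10.7+4.1] = [11.000,23.500,14.800]
diag = √(27.4²+27.4²+16.7²) = √1780.41 = 42.195


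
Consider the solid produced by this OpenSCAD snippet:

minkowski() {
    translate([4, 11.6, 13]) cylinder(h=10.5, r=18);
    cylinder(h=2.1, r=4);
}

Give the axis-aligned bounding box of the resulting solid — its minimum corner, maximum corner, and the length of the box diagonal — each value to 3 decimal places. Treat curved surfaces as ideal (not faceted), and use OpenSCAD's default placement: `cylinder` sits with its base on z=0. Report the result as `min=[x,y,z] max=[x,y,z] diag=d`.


A = translate([4, 11.6, 13]) cylinder(h=10.5, r=18) → bbox [-14,-6.4,13] .. [22,29.6,23.5]
B = cylinder(h=2.1, r=4) → bbox [-4,-4,0] .. [4,4,2.1]
lo = A.lo+B.lo = [-14-4, -6.4-4, 13+0] = [-18.000,-10.400,13.000]
hi = A.hi+B.hi = [22+4, 29.6+4, 23.5+2.1] = [26.000,33.600,25.600]
diag = √(44²+44²+12.6²) = √4030.76 = 63.488

min=[-18.000,-10.400,13.000] max=[26.000,33.600,25.600] diag=63.488


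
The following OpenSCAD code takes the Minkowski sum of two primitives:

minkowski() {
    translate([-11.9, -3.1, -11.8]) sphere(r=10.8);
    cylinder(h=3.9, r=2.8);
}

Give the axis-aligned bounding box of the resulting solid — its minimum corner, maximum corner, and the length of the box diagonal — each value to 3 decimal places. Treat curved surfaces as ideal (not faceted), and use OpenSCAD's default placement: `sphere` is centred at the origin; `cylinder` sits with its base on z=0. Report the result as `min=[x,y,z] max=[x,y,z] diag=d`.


min=[-25.500,-16.700,-22.600] max=[1.700,10.500,2.900] diag=46.151

A = translate([-11.9, -3.1, -11.8]) sphere(r=10.8) → bbox [-22.7,-13.9,-22.6] .. [-1.1,7.7,-1]
B = cylinder(h=3.9, r=2.8) → bbox [-2.8,-2.8,0] .. [2.8,2.8,3.9]
lo = A.lo+B.lo = [-22.7-2.8, -13.9-2.8, -22.6+0] = [-25.500,-16.700,-22.600]
hi = A.hi+B.hi = [-1.1+2.8, 7.7+2.8, -1+3.9] = [1.700,10.500,2.900]
diag = √(27.2²+27.2²+25.5²) = √2129.93 = 46.151


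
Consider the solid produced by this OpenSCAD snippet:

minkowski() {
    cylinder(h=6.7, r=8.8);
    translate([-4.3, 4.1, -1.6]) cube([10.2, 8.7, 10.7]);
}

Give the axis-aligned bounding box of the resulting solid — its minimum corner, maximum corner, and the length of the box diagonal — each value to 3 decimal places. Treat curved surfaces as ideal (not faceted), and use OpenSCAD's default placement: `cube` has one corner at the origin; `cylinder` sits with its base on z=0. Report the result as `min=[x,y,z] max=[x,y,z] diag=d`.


min=[-13.100,-4.700,-1.600] max=[14.700,21.600,15.800] diag=42.039

A = translate([-4.3, 4.1, -1.6]) cube([10.2, 8.7, 10.7]) → bbox [-4.3,4.1,-1.6] .. [5.9,12.8,9.1]
B = cylinder(h=6.7, r=8.8) → bbox [-8.8,-8.8,0] .. [8.8,8.8,6.7]
lo = A.lo+B.lo = [-4.3-8.8, 4.1-8.8, -1.6+0] = [-13.100,-4.700,-1.600]
hi = A.hi+B.hi = [5.9+8.8, 12.8+8.8, 9.1+6.7] = [14.700,21.600,15.800]
diag = √(27.8²+26.3²+17.4²) = √1767.29 = 42.039


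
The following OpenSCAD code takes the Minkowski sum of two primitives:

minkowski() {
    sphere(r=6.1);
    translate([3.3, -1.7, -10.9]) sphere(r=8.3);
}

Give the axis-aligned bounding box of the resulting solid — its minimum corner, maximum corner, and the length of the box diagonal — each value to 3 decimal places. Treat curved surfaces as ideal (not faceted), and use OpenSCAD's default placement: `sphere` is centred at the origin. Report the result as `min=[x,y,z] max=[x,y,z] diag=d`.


min=[-11.100,-16.100,-25.300] max=[17.700,12.700,3.500] diag=49.883

A = translate([3.3, -1.7, -10.9]) sphere(r=8.3) → bbox [-5,-10,-19.2] .. [11.6,6.6,-2.6]
B = sphere(r=6.1) → bbox [-6.1,-6.1,-6.1] .. [6.1,6.1,6.1]
lo = A.lo+B.lo = [-5-6.1, -10-6.1, -19.2-6.1] = [-11.100,-16.100,-25.300]
hi = A.hi+B.hi = [11.6+6.1, 6.6+6.1, -2.6+6.1] = [17.700,12.700,3.500]
diag = √(28.8²+28.8²+28.8²) = √2488.32 = 49.883


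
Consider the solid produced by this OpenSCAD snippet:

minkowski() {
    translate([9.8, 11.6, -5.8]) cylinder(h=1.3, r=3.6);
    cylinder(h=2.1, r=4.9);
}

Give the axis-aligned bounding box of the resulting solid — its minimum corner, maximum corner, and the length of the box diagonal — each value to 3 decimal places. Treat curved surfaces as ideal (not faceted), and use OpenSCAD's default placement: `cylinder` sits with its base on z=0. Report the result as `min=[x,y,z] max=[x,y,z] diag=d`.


min=[1.300,3.100,-5.800] max=[18.300,20.100,-2.400] diag=24.281

A = translate([9.8, 11.6, -5.8]) cylinder(h=1.3, r=3.6) → bbox [6.2,8,-5.8] .. [13.4,15.2,-4.5]
B = cylinder(h=2.1, r=4.9) → bbox [-4.9,-4.9,0] .. [4.9,4.9,2.1]
lo = A.lo+B.lo = [6.2-4.9, 8-4.9, -5.8+0] = [1.300,3.100,-5.800]
hi = A.hi+B.hi = [13.4+4.9, 15.2+4.9, -4.5+2.1] = [18.300,20.100,-2.400]
diag = √(17²+17²+3.4²) = √589.56 = 24.281


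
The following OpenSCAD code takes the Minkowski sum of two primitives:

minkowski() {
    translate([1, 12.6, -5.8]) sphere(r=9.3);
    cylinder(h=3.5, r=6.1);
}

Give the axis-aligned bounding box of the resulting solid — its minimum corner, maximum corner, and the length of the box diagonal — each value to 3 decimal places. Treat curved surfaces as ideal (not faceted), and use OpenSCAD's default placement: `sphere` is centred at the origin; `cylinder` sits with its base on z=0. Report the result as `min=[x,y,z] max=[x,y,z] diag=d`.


min=[-14.400,-2.800,-15.100] max=[16.400,28.000,7.000] diag=48.844

A = translate([1, 12.6, -5.8]) sphere(r=9.3) → bbox [-8.3,3.3,-15.1] .. [10.3,21.9,3.5]
B = cylinder(h=3.5, r=6.1) → bbox [-6.1,-6.1,0] .. [6.1,6.1,3.5]
lo = A.lo+B.lo = [-8.3-6.1, 3.3-6.1, -15.1+0] = [-14.400,-2.800,-15.100]
hi = A.hi+B.hi = [10.3+6.1, 21.9+6.1, 3.5+3.5] = [16.400,28.000,7.000]
diag = √(30.8²+30.8²+22.1²) = √2385.69 = 48.844


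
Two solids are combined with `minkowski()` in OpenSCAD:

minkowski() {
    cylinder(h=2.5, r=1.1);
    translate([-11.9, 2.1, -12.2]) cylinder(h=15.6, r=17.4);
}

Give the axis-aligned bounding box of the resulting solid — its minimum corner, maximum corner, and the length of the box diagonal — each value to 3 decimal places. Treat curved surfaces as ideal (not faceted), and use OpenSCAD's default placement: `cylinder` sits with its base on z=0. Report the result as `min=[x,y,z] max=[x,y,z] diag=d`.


A = translate([-11.9, 2.1, -12.2]) cylinder(h=15.6, r=17.4) → bbox [-29.3,-15.3,-12.2] .. [5.5,19.5,3.4]
B = cylinder(h=2.5, r=1.1) → bbox [-1.1,-1.1,0] .. [1.1,1.1,2.5]
lo = A.lo+B.lo = [-29.3-1.1, -15.3-1.1, -12.2+0] = [-30.400,-16.400,-12.200]
hi = A.hi+B.hi = [5.5+1.1, 19.5+1.1, 3.4+2.5] = [6.600,20.600,5.900]
diag = √(37²+37²+18.1²) = √3065.61 = 55.368

min=[-30.400,-16.400,-12.200] max=[6.600,20.600,5.900] diag=55.368


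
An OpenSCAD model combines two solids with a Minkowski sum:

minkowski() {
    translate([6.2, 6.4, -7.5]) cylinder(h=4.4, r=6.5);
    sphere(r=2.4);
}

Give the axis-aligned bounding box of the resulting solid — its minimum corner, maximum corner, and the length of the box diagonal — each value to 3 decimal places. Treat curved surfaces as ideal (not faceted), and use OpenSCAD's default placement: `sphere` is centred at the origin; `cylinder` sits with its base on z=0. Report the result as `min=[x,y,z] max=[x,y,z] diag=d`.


A = translate([6.2, 6.4, -7.5]) cylinder(h=4.4, r=6.5) → bbox [-0.3,-0.1,-7.5] .. [12.7,12.9,-3.1]
B = sphere(r=2.4) → bbox [-2.4,-2.4,-2.4] .. [2.4,2.4,2.4]
lo = A.lo+B.lo = [-0.3-2.4, -0.1-2.4, -7.5-2.4] = [-2.700,-2.500,-9.900]
hi = A.hi+B.hi = [12.7+2.4, 12.9+2.4, -3.1+2.4] = [15.100,15.300,-0.700]
diag = √(17.8²+17.8²+9.2²) = √718.32 = 26.801

min=[-2.700,-2.500,-9.900] max=[15.100,15.300,-0.700] diag=26.801


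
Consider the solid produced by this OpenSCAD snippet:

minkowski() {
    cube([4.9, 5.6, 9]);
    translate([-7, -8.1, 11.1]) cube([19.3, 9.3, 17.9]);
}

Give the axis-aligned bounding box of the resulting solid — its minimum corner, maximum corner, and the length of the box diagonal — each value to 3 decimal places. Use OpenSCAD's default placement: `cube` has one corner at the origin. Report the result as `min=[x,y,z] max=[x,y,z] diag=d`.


min=[-7.000,-8.100,11.100] max=[17.200,6.800,38.000] diag=39.131

A = translate([-7, -8.1, 11.1]) cube([19.3, 9.3, 17.9]) → bbox [-7,-8.1,11.1] .. [12.3,1.2,29]
B = cube([4.9, 5.6, 9]) → bbox [0,0,0] .. [4.9,5.6,9]
lo = A.lo+B.lo = [-7+0, -8.1+0, 11.1+0] = [-7.000,-8.100,11.100]
hi = A.hi+B.hi = [12.3+4.9, 1.2+5.6, 29+9] = [17.200,6.800,38.000]
diag = √(24.2²+14.9²+26.9²) = √1531.26 = 39.131


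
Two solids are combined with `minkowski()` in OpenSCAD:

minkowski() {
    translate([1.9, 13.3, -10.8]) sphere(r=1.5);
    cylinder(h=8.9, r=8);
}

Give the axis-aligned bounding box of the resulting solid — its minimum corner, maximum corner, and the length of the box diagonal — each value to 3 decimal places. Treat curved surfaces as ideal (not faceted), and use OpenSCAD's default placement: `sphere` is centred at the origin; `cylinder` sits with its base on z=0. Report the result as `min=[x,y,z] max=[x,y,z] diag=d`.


A = translate([1.9, 13.3, -10.8]) sphere(r=1.5) → bbox [0.4,11.8,-12.3] .. [3.4,14.8,-9.3]
B = cylinder(h=8.9, r=8) → bbox [-8,-8,0] .. [8,8,8.9]
lo = A.lo+B.lo = [0.4-8, 11.8-8, -12.3+0] = [-7.600,3.800,-12.300]
hi = A.hi+B.hi = [3.4+8, 14.8+8, -9.3+8.9] = [11.400,22.800,-0.400]
diag = √(19²+19²+11.9²) = √863.61 = 29.387

min=[-7.600,3.800,-12.300] max=[11.400,22.800,-0.400] diag=29.387


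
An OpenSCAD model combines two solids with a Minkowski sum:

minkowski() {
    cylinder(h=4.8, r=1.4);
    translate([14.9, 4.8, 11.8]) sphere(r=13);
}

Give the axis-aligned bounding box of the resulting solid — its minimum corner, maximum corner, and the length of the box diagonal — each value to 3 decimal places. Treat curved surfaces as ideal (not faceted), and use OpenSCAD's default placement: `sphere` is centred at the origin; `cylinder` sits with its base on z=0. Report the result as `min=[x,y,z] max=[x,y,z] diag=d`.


A = translate([14.9, 4.8, 11.8]) sphere(r=13) → bbox [1.9,-8.2,-1.2] .. [27.9,17.8,24.8]
B = cylinder(h=4.8, r=1.4) → bbox [-1.4,-1.4,0] .. [1.4,1.4,4.8]
lo = A.lo+B.lo = [1.9-1.4, -8.2-1.4, -1.2+0] = [0.500,-9.600,-1.200]
hi = A.hi+B.hi = [27.9+1.4, 17.8+1.4, 24.8+4.8] = [29.300,19.200,29.600]
diag = √(28.8²+28.8²+30.8²) = √2607.52 = 51.064

min=[0.500,-9.600,-1.200] max=[29.300,19.200,29.600] diag=51.064


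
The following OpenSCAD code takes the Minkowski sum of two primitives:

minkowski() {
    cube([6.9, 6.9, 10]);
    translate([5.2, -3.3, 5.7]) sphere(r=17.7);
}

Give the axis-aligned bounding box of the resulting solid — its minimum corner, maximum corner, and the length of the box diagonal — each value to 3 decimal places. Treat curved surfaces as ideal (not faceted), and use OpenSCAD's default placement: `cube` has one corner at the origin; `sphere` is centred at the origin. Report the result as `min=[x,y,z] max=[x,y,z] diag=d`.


A = translate([5.2, -3.3, 5.7]) sphere(r=17.7) → bbox [-12.5,-21,-12] .. [22.9,14.4,23.4]
B = cube([6.9, 6.9, 10]) → bbox [0,0,0] .. [6.9,6.9,10]
lo = A.lo+B.lo = [-12.5+0, -21+0, -12+0] = [-12.500,-21.000,-12.000]
hi = A.hi+B.hi = [22.9+6.9, 14.4+6.9, 23.4+10] = [29.800,21.300,33.400]
diag = √(42.3²+42.3²+45.4²) = √5639.74 = 75.098

min=[-12.500,-21.000,-12.000] max=[29.800,21.300,33.400] diag=75.098


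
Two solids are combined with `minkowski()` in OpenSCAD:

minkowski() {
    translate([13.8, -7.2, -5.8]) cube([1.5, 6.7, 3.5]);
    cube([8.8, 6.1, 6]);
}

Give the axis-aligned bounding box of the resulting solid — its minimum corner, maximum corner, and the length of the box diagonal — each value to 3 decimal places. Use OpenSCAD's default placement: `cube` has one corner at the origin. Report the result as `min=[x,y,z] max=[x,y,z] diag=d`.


min=[13.800,-7.200,-5.800] max=[24.100,5.600,3.700] diag=18.978

A = translate([13.8, -7.2, -5.8]) cube([1.5, 6.7, 3.5]) → bbox [13.8,-7.2,-5.8] .. [15.3,-0.5,-2.3]
B = cube([8.8, 6.1, 6]) → bbox [0,0,0] .. [8.8,6.1,6]
lo = A.lo+B.lo = [13.8+0, -7.2+0, -5.8+0] = [13.800,-7.200,-5.800]
hi = A.hi+B.hi = [15.3+8.8, -0.5+6.1, -2.3+6] = [24.100,5.600,3.700]
diag = √(10.3²+12.8²+9.5²) = √360.18 = 18.978


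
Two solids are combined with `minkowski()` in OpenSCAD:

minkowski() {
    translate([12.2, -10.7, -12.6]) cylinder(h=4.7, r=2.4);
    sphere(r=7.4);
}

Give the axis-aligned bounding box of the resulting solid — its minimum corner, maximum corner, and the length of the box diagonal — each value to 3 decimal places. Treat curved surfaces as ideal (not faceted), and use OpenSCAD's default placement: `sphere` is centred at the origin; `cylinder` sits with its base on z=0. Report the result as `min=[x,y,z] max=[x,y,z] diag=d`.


A = translate([12.2, -10.7, -12.6]) cylinder(h=4.7, r=2.4) → bbox [9.8,-13.1,-12.6] .. [14.6,-8.3,-7.9]
B = sphere(r=7.4) → bbox [-7.4,-7.4,-7.4] .. [7.4,7.4,7.4]
lo = A.lo+B.lo = [9.8-7.4, -13.1-7.4, -12.6-7.4] = [2.400,-20.500,-20.000]
hi = A.hi+B.hi = [14.6+7.4, -8.3+7.4, -7.9+7.4] = [22.000,-0.900,-0.500]
diag = √(19.6²+19.6²+19.5²) = √1148.57 = 33.891

min=[2.400,-20.500,-20.000] max=[22.000,-0.900,-0.500] diag=33.891


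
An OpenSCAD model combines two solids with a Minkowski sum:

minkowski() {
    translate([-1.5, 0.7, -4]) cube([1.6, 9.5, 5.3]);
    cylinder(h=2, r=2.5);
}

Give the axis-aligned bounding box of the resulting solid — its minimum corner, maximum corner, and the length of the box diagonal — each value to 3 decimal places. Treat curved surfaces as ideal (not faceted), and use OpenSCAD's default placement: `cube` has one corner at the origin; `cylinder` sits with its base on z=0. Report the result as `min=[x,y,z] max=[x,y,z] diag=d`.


A = translate([-1.5, 0.7, -4]) cube([1.6, 9.5, 5.3]) → bbox [-1.5,0.7,-4] .. [0.1,10.2,1.3]
B = cylinder(h=2, r=2.5) → bbox [-2.5,-2.5,0] .. [2.5,2.5,2]
lo = A.lo+B.lo = [-1.5-2.5, 0.7-2.5, -4+0] = [-4.000,-1.800,-4.000]
hi = A.hi+B.hi = [0.1+2.5, 10.2+2.5, 1.3+2] = [2.600,12.700,3.300]
diag = √(6.6²+14.5²+7.3²) = √307.1 = 17.524

min=[-4.000,-1.800,-4.000] max=[2.600,12.700,3.300] diag=17.524


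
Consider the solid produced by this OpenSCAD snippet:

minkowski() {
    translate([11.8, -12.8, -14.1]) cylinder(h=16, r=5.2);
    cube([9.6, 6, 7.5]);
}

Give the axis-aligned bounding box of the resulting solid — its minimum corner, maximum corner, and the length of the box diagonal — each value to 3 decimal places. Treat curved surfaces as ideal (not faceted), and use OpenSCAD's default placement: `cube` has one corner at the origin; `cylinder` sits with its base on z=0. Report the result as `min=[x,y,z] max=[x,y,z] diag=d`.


min=[6.600,-18.000,-14.100] max=[26.600,-1.600,9.400] diag=34.946

A = translate([11.8, -12.8, -14.1]) cylinder(h=16, r=5.2) → bbox [6.6,-18,-14.1] .. [17,-7.6,1.9]
B = cube([9.6, 6, 7.5]) → bbox [0,0,0] .. [9.6,6,7.5]
lo = A.lo+B.lo = [6.6+0, -18+0, -14.1+0] = [6.600,-18.000,-14.100]
hi = A.hi+B.hi = [17+9.6, -7.6+6, 1.9+7.5] = [26.600,-1.600,9.400]
diag = √(20²+16.4²+23.5²) = √1221.21 = 34.946


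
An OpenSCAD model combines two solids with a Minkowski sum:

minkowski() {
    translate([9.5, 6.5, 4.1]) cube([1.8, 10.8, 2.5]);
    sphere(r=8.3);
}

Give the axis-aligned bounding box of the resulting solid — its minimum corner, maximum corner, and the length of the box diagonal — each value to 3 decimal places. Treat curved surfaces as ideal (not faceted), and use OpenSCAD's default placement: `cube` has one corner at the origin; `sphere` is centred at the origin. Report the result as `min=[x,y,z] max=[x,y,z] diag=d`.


min=[1.200,-1.800,-4.200] max=[19.600,25.600,14.900] diag=38.133

A = translate([9.5, 6.5, 4.1]) cube([1.8, 10.8, 2.5]) → bbox [9.5,6.5,4.1] .. [11.3,17.3,6.6]
B = sphere(r=8.3) → bbox [-8.3,-8.3,-8.3] .. [8.3,8.3,8.3]
lo = A.lo+B.lo = [9.5-8.3, 6.5-8.3, 4.1-8.3] = [1.200,-1.800,-4.200]
hi = A.hi+B.hi = [11.3+8.3, 17.3+8.3, 6.6+8.3] = [19.600,25.600,14.900]
diag = √(18.4²+27.4²+19.1²) = √1454.13 = 38.133


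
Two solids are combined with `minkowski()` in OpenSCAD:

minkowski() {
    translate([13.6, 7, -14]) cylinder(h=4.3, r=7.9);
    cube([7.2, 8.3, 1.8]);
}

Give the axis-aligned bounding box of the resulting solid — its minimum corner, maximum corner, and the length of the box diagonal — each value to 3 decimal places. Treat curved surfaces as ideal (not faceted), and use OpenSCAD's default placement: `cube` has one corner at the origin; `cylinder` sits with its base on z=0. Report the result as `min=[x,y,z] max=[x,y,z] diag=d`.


A = translate([13.6, 7, -14]) cylinder(h=4.3, r=7.9) → bbox [5.7,-0.9,-14] .. [21.5,14.9,-9.7]
B = cube([7.2, 8.3, 1.8]) → bbox [0,0,0] .. [7.2,8.3,1.8]
lo = A.lo+B.lo = [5.7+0, -0.9+0, -14+0] = [5.700,-0.900,-14.000]
hi = A.hi+B.hi = [21.5+7.2, 14.9+8.3, -9.7+1.8] = [28.700,23.200,-7.900]
diag = √(23²+24.1²+6.1²) = √1147.02 = 33.868

min=[5.700,-0.900,-14.000] max=[28.700,23.200,-7.900] diag=33.868


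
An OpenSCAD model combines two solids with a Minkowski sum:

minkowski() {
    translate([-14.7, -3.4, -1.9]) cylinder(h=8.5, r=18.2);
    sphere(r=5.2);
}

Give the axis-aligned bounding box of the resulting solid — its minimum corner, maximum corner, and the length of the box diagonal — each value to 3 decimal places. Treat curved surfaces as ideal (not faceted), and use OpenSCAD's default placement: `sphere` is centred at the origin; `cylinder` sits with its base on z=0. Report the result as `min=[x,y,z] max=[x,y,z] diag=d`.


A = translate([-14.7, -3.4, -1.9]) cylinder(h=8.5, r=18.2) → bbox [-32.9,-21.6,-1.9] .. [3.5,14.8,6.6]
B = sphere(r=5.2) → bbox [-5.2,-5.2,-5.2] .. [5.2,5.2,5.2]
lo = A.lo+B.lo = [-32.9-5.2, -21.6-5.2, -1.9-5.2] = [-38.100,-26.800,-7.100]
hi = A.hi+B.hi = [3.5+5.2, 14.8+5.2, 6.6+5.2] = [8.700,20.000,11.800]
diag = √(46.8²+46.8²+18.9²) = √4737.69 = 68.831

min=[-38.100,-26.800,-7.100] max=[8.700,20.000,11.800] diag=68.831


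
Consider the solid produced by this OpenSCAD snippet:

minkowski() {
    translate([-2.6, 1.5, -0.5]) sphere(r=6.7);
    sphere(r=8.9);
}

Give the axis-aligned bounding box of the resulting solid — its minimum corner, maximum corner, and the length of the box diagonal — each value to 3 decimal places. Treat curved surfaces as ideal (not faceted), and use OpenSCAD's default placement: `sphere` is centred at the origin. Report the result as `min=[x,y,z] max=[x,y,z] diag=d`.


min=[-18.200,-14.100,-16.100] max=[13.000,17.100,15.100] diag=54.040

A = translate([-2.6, 1.5, -0.5]) sphere(r=6.7) → bbox [-9.3,-5.2,-7.2] .. [4.1,8.2,6.2]
B = sphere(r=8.9) → bbox [-8.9,-8.9,-8.9] .. [8.9,8.9,8.9]
lo = A.lo+B.lo = [-9.3-8.9, -5.2-8.9, -7.2-8.9] = [-18.200,-14.100,-16.100]
hi = A.hi+B.hi = [4.1+8.9, 8.2+8.9, 6.2+8.9] = [13.000,17.100,15.100]
diag = √(31.2²+31.2²+31.2²) = √2920.32 = 54.040


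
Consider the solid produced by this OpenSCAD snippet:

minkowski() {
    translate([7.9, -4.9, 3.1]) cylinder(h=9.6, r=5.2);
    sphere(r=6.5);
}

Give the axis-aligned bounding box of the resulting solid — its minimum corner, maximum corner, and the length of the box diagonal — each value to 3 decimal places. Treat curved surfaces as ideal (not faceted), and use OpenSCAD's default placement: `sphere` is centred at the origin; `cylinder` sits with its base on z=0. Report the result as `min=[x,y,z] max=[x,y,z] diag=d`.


min=[-3.800,-16.600,-3.400] max=[19.600,6.800,19.200] diag=40.073

A = translate([7.9, -4.9, 3.1]) cylinder(h=9.6, r=5.2) → bbox [2.7,-10.1,3.1] .. [13.1,0.3,12.7]
B = sphere(r=6.5) → bbox [-6.5,-6.5,-6.5] .. [6.5,6.5,6.5]
lo = A.lo+B.lo = [2.7-6.5, -10.1-6.5, 3.1-6.5] = [-3.800,-16.600,-3.400]
hi = A.hi+B.hi = [13.1+6.5, 0.3+6.5, 12.7+6.5] = [19.600,6.800,19.200]
diag = √(23.4²+23.4²+22.6²) = √1605.88 = 40.073


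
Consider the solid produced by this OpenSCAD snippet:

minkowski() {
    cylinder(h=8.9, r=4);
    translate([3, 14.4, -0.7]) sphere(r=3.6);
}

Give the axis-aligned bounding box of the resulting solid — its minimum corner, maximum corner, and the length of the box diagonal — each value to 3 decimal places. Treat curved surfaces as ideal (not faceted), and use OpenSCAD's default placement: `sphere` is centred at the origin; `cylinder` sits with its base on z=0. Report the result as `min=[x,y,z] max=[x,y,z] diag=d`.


A = translate([3, 14.4, -0.7]) sphere(r=3.6) → bbox [-0.6,10.8,-4.3] .. [6.6,18,2.9]
B = cylinder(h=8.9, r=4) → bbox [-4,-4,0] .. [4,4,8.9]
lo = A.lo+B.lo = [-0.6-4, 10.8-4, -4.3+0] = [-4.600,6.800,-4.300]
hi = A.hi+B.hi = [6.6+4, 18+4, 2.9+8.9] = [10.600,22.000,11.800]
diag = √(15.2²+15.2²+16.1²) = √721.29 = 26.857

min=[-4.600,6.800,-4.300] max=[10.600,22.000,11.800] diag=26.857


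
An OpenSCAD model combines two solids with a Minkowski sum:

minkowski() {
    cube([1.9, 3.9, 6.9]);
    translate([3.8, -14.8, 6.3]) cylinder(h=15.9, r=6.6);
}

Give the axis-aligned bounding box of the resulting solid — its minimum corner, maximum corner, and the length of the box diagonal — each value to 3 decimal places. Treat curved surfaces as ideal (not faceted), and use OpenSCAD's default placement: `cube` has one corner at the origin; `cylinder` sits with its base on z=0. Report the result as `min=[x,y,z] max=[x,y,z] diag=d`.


min=[-2.800,-21.400,6.300] max=[12.300,-4.300,29.100] diag=32.253

A = translate([3.8, -14.8, 6.3]) cylinder(h=15.9, r=6.6) → bbox [-2.8,-21.4,6.3] .. [10.4,-8.2,22.2]
B = cube([1.9, 3.9, 6.9]) → bbox [0,0,0] .. [1.9,3.9,6.9]
lo = A.lo+B.lo = [-2.8+0, -21.4+0, 6.3+0] = [-2.800,-21.400,6.300]
hi = A.hi+B.hi = [10.4+1.9, -8.2+3.9, 22.2+6.9] = [12.300,-4.300,29.100]
diag = √(15.1²+17.1²+22.8²) = √1040.26 = 32.253


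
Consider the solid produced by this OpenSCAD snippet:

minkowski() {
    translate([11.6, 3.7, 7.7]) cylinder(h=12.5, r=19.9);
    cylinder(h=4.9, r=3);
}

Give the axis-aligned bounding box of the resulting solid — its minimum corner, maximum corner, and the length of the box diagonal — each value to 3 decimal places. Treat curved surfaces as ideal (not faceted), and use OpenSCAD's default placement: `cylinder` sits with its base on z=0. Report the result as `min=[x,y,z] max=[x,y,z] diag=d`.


A = translate([11.6, 3.7, 7.7]) cylinder(h=12.5, r=19.9) → bbox [-8.3,-16.2,7.7] .. [31.5,23.6,20.2]
B = cylinder(h=4.9, r=3) → bbox [-3,-3,0] .. [3,3,4.9]
lo = A.lo+B.lo = [-8.3-3, -16.2-3, 7.7+0] = [-11.300,-19.200,7.700]
hi = A.hi+B.hi = [31.5+3, 23.6+3, 20.2+4.9] = [34.500,26.600,25.100]
diag = √(45.8²+45.8²+17.4²) = √4498.04 = 67.067

min=[-11.300,-19.200,7.700] max=[34.500,26.600,25.100] diag=67.067
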